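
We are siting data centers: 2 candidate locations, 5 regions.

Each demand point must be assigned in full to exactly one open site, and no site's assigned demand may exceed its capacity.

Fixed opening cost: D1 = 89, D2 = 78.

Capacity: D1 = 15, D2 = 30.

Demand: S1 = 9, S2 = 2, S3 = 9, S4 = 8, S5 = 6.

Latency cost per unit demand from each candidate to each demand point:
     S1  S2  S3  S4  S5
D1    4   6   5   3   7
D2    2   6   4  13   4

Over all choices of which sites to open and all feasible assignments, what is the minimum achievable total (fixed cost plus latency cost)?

281

Open {D1, D2}; cheapest assignment that respects the capacities:
  D1 (cap 15, load 10): S2, S4 — cost 2×6 + 8×3 = 36
  D2 (cap 30, load 24): S1, S3, S5 — cost 9×2 + 9×4 + 6×4 = 78
  Shipping 114, fixed 167 → total 281.
  Any other capacity-feasible assignment to {D1, D2} ships for at least 114.
Total demand is 34 and no other set of sites has combined capacity ≥ 34, so {D1, D2} is the only feasible choice of open sites. Minimum: 281.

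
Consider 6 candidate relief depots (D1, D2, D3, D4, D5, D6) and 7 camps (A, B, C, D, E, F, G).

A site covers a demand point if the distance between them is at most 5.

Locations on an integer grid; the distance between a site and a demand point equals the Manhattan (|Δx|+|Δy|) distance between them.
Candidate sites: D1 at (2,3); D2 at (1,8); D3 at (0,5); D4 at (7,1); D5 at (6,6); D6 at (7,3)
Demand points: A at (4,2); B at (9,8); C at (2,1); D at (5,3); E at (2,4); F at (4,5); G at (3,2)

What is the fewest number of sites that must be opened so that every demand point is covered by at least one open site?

2

Coverage sets (demand points within 5 of each site):
  D1: {A, C, D, E, F, G}
  D2: {E}
  D3: {E, F}
  D4: {A, C, D, G}
  D5: {B, D, F}
  D6: {A, D, F, G}
No single site covers all 7 demand points.
But {D1, D5} covers everything, so the minimum is 2.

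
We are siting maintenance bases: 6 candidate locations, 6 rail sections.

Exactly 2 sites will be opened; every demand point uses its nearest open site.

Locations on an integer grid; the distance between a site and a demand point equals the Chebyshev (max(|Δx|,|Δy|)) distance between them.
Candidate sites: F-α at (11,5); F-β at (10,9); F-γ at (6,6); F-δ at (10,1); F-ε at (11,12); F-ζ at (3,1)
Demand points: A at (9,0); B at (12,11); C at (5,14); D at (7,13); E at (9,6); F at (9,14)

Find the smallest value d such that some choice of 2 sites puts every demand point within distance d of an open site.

Open {F-α, F-β}.
  Farthest demand point is A at distance 5 (to F-α); all others are ≤ 5.
With {F-β, F-δ} the worst case is 5.
With {F-α, F-ε} the worst case is 6.
No size-2 selection achieves below 5.

5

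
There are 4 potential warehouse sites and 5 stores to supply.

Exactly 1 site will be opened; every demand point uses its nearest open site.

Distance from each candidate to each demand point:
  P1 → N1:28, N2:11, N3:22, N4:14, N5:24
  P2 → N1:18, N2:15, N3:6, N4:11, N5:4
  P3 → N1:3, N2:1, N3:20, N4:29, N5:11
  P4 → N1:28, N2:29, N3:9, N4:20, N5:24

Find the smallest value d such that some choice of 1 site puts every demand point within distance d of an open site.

18

Open {P2}.
  Farthest demand point is N1 at distance 18 (to P2); all others are ≤ 18.
With {P1} the worst case is 28.
With {P3} the worst case is 29.
No size-1 selection achieves below 18.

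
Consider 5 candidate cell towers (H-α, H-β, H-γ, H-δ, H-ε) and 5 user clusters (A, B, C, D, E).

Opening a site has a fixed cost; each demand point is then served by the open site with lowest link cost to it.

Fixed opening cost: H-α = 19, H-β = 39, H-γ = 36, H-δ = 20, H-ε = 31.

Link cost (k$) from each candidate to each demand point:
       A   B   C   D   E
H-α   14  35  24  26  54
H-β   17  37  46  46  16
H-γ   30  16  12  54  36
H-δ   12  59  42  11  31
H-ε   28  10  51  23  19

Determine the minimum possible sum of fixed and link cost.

Open {H-γ, H-δ}: assign each demand point to its cheapest open site.
  A→H-δ 12, B→H-γ 16, C→H-γ 12, D→H-δ 11, E→H-δ 31
  link cost 82, fixed 56 → total 138.
Compare {H-α, H-ε}: link cost 90 + fixed 50 = 140.
Compare {H-δ, H-ε}: link cost 94 + fixed 51 = 145.
Compare {H-α, H-δ, H-ε}: link cost 76 + fixed 70 = 146.
All other subsets cost ≥ 140. Minimum total cost: 138.

138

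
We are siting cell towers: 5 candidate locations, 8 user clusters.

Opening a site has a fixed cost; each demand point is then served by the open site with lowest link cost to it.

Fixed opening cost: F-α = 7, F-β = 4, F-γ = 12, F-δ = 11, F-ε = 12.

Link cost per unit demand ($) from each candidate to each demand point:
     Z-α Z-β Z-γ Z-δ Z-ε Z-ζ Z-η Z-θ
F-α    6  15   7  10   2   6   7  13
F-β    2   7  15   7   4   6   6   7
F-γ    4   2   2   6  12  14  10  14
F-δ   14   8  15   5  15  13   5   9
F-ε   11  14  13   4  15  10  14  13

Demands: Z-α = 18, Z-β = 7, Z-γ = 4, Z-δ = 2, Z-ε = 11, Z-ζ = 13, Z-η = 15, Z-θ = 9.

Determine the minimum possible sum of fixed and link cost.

Open {F-α, F-β, F-γ, F-δ}: assign each demand point to its cheapest open site.
  Z-α→F-β 18×2=36, Z-β→F-γ 7×2=14, Z-γ→F-γ 4×2=8, Z-δ→F-δ 2×5=10, Z-ε→F-α 11×2=22, Z-ζ→F-α 13×6=78, Z-η→F-δ 15×5=75, Z-θ→F-β 9×7=63
  link cost 306, fixed 34 → total 340.
Compare {F-α, F-β, F-γ}: link cost 323 + fixed 23 = 346.
Compare {F-α, F-β, F-γ, F-δ, F-ε}: link cost 304 + fixed 46 = 350.
Compare {F-α, F-β, F-γ, F-ε}: link cost 319 + fixed 35 = 354.
All other subsets cost ≥ 346. Minimum total cost: 340.

340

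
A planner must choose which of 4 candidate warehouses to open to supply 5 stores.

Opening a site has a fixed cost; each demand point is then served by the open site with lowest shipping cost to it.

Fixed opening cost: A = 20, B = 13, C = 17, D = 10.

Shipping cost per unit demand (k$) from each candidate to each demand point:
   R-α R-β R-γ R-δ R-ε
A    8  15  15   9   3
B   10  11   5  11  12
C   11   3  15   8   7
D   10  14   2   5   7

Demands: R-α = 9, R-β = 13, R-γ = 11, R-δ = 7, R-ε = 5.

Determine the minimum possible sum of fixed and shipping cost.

230

Open {A, C, D}: assign each demand point to its cheapest open site.
  R-α→A 9×8=72, R-β→C 13×3=39, R-γ→D 11×2=22, R-δ→D 7×5=35, R-ε→A 5×3=15
  shipping cost 183, fixed 47 → total 230.
Compare {A, B, C, D}: shipping cost 183 + fixed 60 = 243.
Compare {C, D}: shipping cost 221 + fixed 27 = 248.
Compare {B, C, D}: shipping cost 221 + fixed 40 = 261.
All other subsets cost ≥ 243. Minimum total cost: 230.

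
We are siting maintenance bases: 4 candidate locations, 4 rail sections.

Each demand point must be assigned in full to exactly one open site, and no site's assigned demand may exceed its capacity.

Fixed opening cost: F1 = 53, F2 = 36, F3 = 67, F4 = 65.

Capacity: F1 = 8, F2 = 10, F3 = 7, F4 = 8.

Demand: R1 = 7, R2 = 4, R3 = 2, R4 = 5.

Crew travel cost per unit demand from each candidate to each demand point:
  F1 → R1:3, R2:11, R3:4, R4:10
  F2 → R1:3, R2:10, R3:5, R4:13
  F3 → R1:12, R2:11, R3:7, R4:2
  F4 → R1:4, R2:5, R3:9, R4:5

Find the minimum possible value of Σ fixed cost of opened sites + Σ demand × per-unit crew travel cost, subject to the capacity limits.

229

Open {F2, F3, F4}; cheapest assignment that respects the capacities:
  F2 (cap 10, load 9): R1, R3 — cost 7×3 + 2×5 = 31
  F3 (cap 7, load 5): R4 — cost 5×2 = 10
  F4 (cap 8, load 4): R2 — cost 4×5 = 20
  Shipping 61, fixed 168 → total 229.
  Any other capacity-feasible assignment to {F2, F3, F4} ships for at least 61.
Compare {F1, F2, F3}: its best feasible assignment gives total 237.
Compare {F1, F2, F4}: its best feasible assignment gives total 250.
Every other set of open sites that can feasibly serve all demand totals ≥ 237 even under its best assignment. Minimum: 229.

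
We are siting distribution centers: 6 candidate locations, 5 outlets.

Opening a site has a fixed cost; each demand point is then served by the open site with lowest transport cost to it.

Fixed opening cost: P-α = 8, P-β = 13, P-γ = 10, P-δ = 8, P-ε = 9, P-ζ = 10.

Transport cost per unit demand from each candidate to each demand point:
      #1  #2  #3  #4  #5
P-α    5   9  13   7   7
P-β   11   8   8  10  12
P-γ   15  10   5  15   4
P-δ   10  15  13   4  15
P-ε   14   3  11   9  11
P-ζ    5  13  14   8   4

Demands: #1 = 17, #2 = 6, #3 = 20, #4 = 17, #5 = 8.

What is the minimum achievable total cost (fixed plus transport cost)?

338

Open {P-α, P-γ, P-δ, P-ε}: assign each demand point to its cheapest open site.
  #1→P-α 17×5=85, #2→P-ε 6×3=18, #3→P-γ 20×5=100, #4→P-δ 17×4=68, #5→P-γ 8×4=32
  transport cost 303, fixed 35 → total 338.
Compare {P-γ, P-δ, P-ε, P-ζ}: transport cost 303 + fixed 37 = 340.
Compare {P-α, P-γ, P-δ, P-ε, P-ζ}: transport cost 303 + fixed 45 = 348.
Compare {P-α, P-β, P-γ, P-δ, P-ε}: transport cost 303 + fixed 48 = 351.
All other subsets cost ≥ 340. Minimum total cost: 338.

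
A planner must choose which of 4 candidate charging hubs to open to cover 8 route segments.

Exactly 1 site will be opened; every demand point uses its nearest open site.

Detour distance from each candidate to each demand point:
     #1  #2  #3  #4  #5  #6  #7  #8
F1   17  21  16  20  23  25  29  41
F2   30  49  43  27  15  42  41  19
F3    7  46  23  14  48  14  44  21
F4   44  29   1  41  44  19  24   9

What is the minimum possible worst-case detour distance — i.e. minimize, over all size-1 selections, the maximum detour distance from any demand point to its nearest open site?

41

Open {F1}.
  Farthest demand point is #8 at detour distance 41 (to F1); all others are ≤ 41.
With {F4} the worst case is 44.
With {F3} the worst case is 48.
No size-1 selection achieves below 41.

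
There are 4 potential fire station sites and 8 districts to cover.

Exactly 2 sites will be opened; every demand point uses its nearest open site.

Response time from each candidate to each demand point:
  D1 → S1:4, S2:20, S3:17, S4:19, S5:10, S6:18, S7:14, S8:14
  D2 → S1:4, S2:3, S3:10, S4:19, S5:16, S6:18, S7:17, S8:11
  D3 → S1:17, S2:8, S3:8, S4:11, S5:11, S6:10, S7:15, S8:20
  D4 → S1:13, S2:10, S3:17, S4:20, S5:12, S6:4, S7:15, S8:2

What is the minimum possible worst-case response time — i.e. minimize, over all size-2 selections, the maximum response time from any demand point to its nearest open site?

14

Open {D1, D3}.
  Farthest demand point is S7 at response time 14 (to D1); all others are ≤ 14.
With {D2, D3} the worst case is 15.
With {D3, D4} the worst case is 15.
No size-2 selection achieves below 14.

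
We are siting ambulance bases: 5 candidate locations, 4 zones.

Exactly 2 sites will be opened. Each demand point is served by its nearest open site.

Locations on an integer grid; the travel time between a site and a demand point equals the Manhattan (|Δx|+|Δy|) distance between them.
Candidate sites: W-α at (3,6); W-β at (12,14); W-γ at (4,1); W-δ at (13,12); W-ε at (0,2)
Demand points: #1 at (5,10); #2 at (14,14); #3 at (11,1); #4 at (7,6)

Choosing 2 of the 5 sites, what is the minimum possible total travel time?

Open {W-α, W-β}.
  #1→W-α 6, #2→W-β 2, #3→W-α 13, #4→W-α 4  ⇒ total 25.
Compare {W-α, W-δ}: total 26.
Compare {W-β, W-γ}: total 27.
No size-2 selection does better; minimum is 25.

25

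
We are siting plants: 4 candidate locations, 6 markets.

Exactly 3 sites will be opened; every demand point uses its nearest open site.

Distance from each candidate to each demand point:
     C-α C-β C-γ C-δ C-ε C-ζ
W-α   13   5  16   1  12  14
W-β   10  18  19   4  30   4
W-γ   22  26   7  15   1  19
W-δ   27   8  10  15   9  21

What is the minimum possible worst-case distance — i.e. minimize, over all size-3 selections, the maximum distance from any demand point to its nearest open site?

Open {W-α, W-β, W-γ}.
  Farthest demand point is C-α at distance 10 (to W-β); all others are ≤ 10.
With {W-α, W-β, W-δ} the worst case is 10.
With {W-β, W-γ, W-δ} the worst case is 10.
No size-3 selection achieves below 10.

10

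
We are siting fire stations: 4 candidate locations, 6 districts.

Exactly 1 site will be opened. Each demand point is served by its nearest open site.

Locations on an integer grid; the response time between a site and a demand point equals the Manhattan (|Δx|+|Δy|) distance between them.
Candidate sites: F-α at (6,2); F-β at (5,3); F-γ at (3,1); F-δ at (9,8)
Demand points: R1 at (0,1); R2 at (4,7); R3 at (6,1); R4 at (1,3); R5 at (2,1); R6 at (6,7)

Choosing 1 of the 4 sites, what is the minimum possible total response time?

27

Open {F-γ}.
  R1→F-γ 3, R2→F-γ 7, R3→F-γ 3, R4→F-γ 4, R5→F-γ 1, R6→F-γ 9  ⇒ total 27.
Compare {F-β}: total 29.
Compare {F-α}: total 31.
No size-1 selection does better; minimum is 27.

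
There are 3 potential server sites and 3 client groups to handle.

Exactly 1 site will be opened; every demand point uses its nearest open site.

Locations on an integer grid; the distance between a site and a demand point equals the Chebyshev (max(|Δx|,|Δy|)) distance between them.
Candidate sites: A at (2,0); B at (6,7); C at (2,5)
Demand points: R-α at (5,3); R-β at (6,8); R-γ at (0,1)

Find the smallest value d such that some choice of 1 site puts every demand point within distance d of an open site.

Open {C}.
  Farthest demand point is R-β at distance 4 (to C); all others are ≤ 4.
With {B} the worst case is 6.
With {A} the worst case is 8.
No size-1 selection achieves below 4.

4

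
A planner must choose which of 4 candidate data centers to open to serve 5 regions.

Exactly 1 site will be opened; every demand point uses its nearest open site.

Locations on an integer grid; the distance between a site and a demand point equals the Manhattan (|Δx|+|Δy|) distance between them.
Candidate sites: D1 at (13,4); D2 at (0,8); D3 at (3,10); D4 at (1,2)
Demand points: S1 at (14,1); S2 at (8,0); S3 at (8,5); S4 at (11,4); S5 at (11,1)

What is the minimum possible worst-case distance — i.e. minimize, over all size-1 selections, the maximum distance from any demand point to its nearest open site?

Open {D1}.
  Farthest demand point is S2 at distance 9 (to D1); all others are ≤ 9.
With {D4} the worst case is 14.
With {D3} the worst case is 20.
No size-1 selection achieves below 9.

9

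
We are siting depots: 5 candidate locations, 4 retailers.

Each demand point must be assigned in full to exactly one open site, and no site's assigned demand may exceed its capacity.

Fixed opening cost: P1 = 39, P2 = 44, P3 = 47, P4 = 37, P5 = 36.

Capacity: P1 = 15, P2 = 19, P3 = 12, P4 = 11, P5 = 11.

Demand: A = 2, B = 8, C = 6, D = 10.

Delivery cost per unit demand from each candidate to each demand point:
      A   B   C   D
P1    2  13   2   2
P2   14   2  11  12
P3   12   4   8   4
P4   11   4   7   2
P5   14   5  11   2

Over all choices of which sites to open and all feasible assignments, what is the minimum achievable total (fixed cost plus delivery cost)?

Open {P1, P2, P5}; cheapest assignment that respects the capacities:
  P1 (cap 15, load 8): A, C — cost 2×2 + 6×2 = 16
  P2 (cap 19, load 8): B — cost 8×2 = 16
  P5 (cap 11, load 10): D — cost 10×2 = 20
  Shipping 52, fixed 119 → total 171.
  Any other capacity-feasible assignment to {P1, P2, P5} ships for at least 52.
Compare {P1, P2, P4}: its best feasible assignment gives total 172.
Compare {P1, P4, P5}: its best feasible assignment gives total 180.
Every other set of open sites that can feasibly serve all demand totals ≥ 172 even under its best assignment. Minimum: 171.

171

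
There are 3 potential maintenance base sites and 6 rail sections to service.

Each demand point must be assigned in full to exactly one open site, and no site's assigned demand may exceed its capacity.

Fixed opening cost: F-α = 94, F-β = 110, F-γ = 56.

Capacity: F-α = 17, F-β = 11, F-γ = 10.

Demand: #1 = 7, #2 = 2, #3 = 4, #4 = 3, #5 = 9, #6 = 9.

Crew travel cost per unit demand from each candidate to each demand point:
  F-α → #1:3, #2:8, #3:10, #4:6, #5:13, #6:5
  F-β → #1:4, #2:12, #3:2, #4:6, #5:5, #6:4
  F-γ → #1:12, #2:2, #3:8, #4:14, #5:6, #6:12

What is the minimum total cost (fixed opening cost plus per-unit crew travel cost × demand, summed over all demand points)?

429

Open {F-α, F-β, F-γ}; cheapest assignment that respects the capacities:
  F-α (cap 17, load 14): #2, #4, #6 — cost 2×8 + 3×6 + 9×5 = 79
  F-β (cap 11, load 11): #1, #3 — cost 7×4 + 4×2 = 36
  F-γ (cap 10, load 9): #5 — cost 9×6 = 54
  Shipping 169, fixed 260 → total 429.
  Any other capacity-feasible assignment to {F-α, F-β, F-γ} ships for at least 169.
Total demand is 34 and no other set of sites has combined capacity ≥ 34, so {F-α, F-β, F-γ} is the only feasible choice of open sites. Minimum: 429.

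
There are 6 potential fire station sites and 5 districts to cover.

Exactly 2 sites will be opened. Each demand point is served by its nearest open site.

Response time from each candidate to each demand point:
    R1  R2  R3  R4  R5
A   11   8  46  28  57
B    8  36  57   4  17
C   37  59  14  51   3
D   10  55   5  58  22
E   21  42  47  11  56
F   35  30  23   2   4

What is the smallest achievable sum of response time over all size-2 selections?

Open {A, F}.
  R1→A 11, R2→A 8, R3→F 23, R4→F 2, R5→F 4  ⇒ total 48.
Compare {D, F}: total 51.
Compare {A, C}: total 64.
No size-2 selection does better; minimum is 48.

48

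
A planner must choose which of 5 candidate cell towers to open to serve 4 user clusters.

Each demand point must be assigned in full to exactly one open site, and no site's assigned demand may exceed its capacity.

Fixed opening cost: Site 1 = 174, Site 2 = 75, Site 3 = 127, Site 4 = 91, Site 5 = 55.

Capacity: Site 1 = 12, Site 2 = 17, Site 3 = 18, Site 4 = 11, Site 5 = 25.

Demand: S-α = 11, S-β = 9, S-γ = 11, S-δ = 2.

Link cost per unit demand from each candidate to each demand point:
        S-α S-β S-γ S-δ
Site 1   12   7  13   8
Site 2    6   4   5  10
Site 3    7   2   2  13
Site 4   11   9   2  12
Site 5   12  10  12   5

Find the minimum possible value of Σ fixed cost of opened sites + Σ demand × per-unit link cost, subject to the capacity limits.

Open {Site 4, Site 5}; cheapest assignment that respects the capacities:
  Site 4 (cap 11, load 11): S-γ — cost 11×2 = 22
  Site 5 (cap 25, load 22): S-α, S-β, S-δ — cost 11×12 + 9×10 + 2×5 = 232
  Shipping 254, fixed 146 → total 400.
  Any other capacity-feasible assignment to {Site 4, Site 5} ships for at least 254.
Compare {Site 2, Site 4, Site 5}: its best feasible assignment gives total 409.
Compare {Site 2, Site 5}: its best feasible assignment gives total 417.
Every other set of open sites that can feasibly serve all demand totals ≥ 409 even under its best assignment. Minimum: 400.

400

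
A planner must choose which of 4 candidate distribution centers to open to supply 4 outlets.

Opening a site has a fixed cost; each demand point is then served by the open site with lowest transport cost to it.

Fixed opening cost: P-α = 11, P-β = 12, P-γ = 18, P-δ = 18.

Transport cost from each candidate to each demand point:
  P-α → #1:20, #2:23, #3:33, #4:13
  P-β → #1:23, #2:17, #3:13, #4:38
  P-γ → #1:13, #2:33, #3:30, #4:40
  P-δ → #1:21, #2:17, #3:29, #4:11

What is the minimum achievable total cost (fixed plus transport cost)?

Open {P-α, P-β}: assign each demand point to its cheapest open site.
  #1→P-α 20, #2→P-β 17, #3→P-β 13, #4→P-α 13
  transport cost 63, fixed 23 → total 86.
Compare {P-β, P-δ}: transport cost 62 + fixed 30 = 92.
Compare {P-δ}: transport cost 78 + fixed 18 = 96.
Compare {P-α, P-β, P-γ}: transport cost 56 + fixed 41 = 97.
All other subsets cost ≥ 92. Minimum total cost: 86.

86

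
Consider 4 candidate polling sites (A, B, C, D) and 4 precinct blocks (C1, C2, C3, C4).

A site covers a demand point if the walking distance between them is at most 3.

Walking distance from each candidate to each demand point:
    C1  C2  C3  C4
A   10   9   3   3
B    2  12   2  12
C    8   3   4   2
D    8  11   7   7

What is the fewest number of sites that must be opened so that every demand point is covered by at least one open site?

2

Coverage sets (demand points within 3 of each site):
  A: {C3, C4}
  B: {C1, C3}
  C: {C2, C4}
  D: {}
No single site covers all 4 demand points.
But {B, C} covers everything, so the minimum is 2.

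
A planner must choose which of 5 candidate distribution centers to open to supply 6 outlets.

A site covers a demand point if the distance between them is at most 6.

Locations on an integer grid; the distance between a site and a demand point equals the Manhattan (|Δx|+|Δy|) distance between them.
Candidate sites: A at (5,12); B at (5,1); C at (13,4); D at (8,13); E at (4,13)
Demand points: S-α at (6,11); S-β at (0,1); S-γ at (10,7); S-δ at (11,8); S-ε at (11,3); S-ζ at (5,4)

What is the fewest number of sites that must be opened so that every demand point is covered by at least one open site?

3

Coverage sets (demand points within 6 of each site):
  A: {S-α}
  B: {S-β, S-ζ}
  C: {S-γ, S-δ, S-ε}
  D: {S-α}
  E: {S-α}
No 2 sites suffice: every size-2 union leaves at least one demand point uncovered.
But {A, B, C} covers everything, so the minimum is 3.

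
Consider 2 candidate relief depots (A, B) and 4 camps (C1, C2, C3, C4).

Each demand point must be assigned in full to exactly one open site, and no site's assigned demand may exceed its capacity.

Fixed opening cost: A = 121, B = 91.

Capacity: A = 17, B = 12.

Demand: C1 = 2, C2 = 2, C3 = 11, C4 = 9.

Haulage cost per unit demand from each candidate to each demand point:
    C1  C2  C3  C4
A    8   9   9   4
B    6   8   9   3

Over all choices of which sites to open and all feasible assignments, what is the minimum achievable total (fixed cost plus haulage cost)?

368

Open {A, B}; cheapest assignment that respects the capacities:
  A (cap 17, load 13): C2, C3 — cost 2×9 + 11×9 = 117
  B (cap 12, load 11): C1, C4 — cost 2×6 + 9×3 = 39
  Shipping 156, fixed 212 → total 368.
  Any other capacity-feasible assignment to {A, B} ships for at least 156.
Total demand is 24 and no other set of sites has combined capacity ≥ 24, so {A, B} is the only feasible choice of open sites. Minimum: 368.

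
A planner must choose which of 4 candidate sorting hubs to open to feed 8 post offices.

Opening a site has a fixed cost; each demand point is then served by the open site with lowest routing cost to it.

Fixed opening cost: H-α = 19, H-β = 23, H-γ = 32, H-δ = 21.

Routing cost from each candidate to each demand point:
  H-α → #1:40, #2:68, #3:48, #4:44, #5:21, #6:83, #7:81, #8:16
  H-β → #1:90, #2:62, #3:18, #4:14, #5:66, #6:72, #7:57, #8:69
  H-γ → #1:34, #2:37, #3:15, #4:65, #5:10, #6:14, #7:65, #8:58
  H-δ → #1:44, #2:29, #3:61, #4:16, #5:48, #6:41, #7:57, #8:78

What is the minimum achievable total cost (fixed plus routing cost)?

Open {H-α, H-γ, H-δ}: assign each demand point to its cheapest open site.
  #1→H-γ 34, #2→H-δ 29, #3→H-γ 15, #4→H-δ 16, #5→H-γ 10, #6→H-γ 14, #7→H-δ 57, #8→H-α 16
  routing cost 191, fixed 72 → total 263.
Compare {H-α, H-β, H-γ}: routing cost 197 + fixed 74 = 271.
Compare {H-α, H-β, H-γ, H-δ}: routing cost 189 + fixed 95 = 284.
Compare {H-α, H-γ}: routing cost 235 + fixed 51 = 286.
All other subsets cost ≥ 271. Minimum total cost: 263.

263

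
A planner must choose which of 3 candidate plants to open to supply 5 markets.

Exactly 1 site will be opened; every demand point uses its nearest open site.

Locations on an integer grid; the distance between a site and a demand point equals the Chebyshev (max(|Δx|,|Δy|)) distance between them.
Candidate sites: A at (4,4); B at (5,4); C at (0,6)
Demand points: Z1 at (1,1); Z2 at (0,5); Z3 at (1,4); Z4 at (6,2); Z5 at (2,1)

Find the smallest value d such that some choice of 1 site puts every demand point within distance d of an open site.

4

Open {A}.
  Farthest demand point is Z2 at distance 4 (to A); all others are ≤ 4.
With {B} the worst case is 5.
With {C} the worst case is 6.
No size-1 selection achieves below 4.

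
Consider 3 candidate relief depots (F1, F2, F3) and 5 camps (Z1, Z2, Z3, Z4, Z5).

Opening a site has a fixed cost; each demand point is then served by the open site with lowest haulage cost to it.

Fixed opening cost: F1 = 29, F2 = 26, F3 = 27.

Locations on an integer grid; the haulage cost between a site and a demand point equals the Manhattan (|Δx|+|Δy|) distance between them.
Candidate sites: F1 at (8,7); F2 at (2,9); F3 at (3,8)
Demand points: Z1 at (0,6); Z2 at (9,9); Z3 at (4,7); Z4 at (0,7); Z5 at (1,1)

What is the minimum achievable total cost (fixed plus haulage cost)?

54

Open {F3}: assign each demand point to its cheapest open site.
  Z1→F3 5, Z2→F3 7, Z3→F3 2, Z4→F3 4, Z5→F3 9
  haulage cost 27, fixed 27 → total 54.
Compare {F2}: haulage cost 29 + fixed 26 = 55.
Compare {F1}: haulage cost 37 + fixed 29 = 66.
Compare {F1, F3}: haulage cost 23 + fixed 56 = 79.
All other subsets cost ≥ 55. Minimum total cost: 54.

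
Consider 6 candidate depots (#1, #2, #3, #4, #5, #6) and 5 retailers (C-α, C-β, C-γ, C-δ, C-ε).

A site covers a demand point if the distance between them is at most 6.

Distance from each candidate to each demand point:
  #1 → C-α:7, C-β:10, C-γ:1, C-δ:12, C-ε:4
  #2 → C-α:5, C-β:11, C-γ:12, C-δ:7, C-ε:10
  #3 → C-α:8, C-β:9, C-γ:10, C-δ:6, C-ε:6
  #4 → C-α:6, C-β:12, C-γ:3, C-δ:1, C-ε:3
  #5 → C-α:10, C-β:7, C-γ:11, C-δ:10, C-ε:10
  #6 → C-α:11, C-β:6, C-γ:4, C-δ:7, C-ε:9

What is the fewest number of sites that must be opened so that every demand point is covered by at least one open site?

Coverage sets (demand points within 6 of each site):
  #1: {C-γ, C-ε}
  #2: {C-α}
  #3: {C-δ, C-ε}
  #4: {C-α, C-γ, C-δ, C-ε}
  #5: {}
  #6: {C-β, C-γ}
No single site covers all 5 demand points.
But {#4, #6} covers everything, so the minimum is 2.

2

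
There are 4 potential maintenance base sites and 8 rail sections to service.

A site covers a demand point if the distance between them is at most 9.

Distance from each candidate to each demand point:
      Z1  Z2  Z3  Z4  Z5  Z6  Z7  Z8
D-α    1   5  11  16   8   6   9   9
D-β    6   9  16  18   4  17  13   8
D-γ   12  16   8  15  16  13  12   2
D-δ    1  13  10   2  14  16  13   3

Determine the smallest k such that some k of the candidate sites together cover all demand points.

3

Coverage sets (demand points within 9 of each site):
  D-α: {Z1, Z2, Z5, Z6, Z7, Z8}
  D-β: {Z1, Z2, Z5, Z8}
  D-γ: {Z3, Z8}
  D-δ: {Z1, Z4, Z8}
No 2 sites suffice: every size-2 union leaves at least one demand point uncovered.
But {D-α, D-γ, D-δ} covers everything, so the minimum is 3.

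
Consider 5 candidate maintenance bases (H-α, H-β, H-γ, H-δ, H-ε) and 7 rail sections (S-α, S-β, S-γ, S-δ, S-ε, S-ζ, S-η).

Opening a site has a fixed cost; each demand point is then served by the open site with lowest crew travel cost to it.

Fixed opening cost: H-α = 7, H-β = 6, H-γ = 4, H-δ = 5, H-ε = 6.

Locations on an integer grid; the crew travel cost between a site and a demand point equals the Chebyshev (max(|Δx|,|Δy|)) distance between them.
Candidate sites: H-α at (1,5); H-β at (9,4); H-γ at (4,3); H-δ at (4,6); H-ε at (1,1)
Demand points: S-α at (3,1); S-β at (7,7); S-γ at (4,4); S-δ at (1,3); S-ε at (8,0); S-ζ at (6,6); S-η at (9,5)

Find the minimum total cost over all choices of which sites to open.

26

Open {H-γ}: assign each demand point to its cheapest open site.
  S-α→H-γ 2, S-β→H-γ 4, S-γ→H-γ 1, S-δ→H-γ 3, S-ε→H-γ 4, S-ζ→H-γ 3, S-η→H-γ 5
  crew travel cost 22, fixed 4 → total 26.
Compare {H-β, H-γ}: crew travel cost 17 + fixed 10 = 27.
Compare {H-γ, H-δ}: crew travel cost 20 + fixed 9 = 29.
Compare {H-β, H-ε}: crew travel cost 18 + fixed 12 = 30.
All other subsets cost ≥ 27. Minimum total cost: 26.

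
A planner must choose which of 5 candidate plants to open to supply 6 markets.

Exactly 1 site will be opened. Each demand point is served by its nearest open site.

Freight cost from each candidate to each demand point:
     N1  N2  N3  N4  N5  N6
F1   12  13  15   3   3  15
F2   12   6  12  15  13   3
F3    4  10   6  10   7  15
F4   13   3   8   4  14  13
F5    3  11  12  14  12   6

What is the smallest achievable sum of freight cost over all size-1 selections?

52

Open {F3}.
  N1→F3 4, N2→F3 10, N3→F3 6, N4→F3 10, N5→F3 7, N6→F3 15  ⇒ total 52.
Compare {F4}: total 55.
Compare {F5}: total 58.
No size-1 selection does better; minimum is 52.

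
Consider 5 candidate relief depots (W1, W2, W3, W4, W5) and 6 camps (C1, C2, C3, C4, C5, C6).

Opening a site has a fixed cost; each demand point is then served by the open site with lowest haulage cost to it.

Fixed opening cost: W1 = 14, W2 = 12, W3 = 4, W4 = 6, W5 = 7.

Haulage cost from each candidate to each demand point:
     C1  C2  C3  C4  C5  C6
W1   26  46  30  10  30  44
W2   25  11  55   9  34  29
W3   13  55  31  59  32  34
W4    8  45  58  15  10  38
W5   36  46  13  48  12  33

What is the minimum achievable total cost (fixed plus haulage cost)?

105

Open {W2, W4, W5}: assign each demand point to its cheapest open site.
  C1→W4 8, C2→W2 11, C3→W5 13, C4→W2 9, C5→W4 10, C6→W2 29
  haulage cost 80, fixed 25 → total 105.
Compare {W2, W3, W4, W5}: haulage cost 80 + fixed 29 = 109.
Compare {W2, W3, W5}: haulage cost 87 + fixed 23 = 110.
Compare {W2, W5}: haulage cost 99 + fixed 19 = 118.
All other subsets cost ≥ 109. Minimum total cost: 105.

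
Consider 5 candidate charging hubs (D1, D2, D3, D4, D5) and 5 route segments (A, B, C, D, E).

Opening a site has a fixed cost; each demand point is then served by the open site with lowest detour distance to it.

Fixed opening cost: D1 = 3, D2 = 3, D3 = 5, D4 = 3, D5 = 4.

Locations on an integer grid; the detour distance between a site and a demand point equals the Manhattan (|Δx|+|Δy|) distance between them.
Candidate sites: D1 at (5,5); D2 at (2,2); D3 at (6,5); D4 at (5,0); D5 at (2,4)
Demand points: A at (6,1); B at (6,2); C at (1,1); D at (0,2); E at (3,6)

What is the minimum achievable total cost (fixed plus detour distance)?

Open {D2, D4}: assign each demand point to its cheapest open site.
  A→D4 2, B→D4 3, C→D2 2, D→D2 2, E→D2 5
  detour distance 14, fixed 6 → total 20.
Compare {D2}: detour distance 18 + fixed 3 = 21.
Compare {D1, D2, D4}: detour distance 12 + fixed 9 = 21.
Compare {D1, D2}: detour distance 16 + fixed 6 = 22.
All other subsets cost ≥ 21. Minimum total cost: 20.

20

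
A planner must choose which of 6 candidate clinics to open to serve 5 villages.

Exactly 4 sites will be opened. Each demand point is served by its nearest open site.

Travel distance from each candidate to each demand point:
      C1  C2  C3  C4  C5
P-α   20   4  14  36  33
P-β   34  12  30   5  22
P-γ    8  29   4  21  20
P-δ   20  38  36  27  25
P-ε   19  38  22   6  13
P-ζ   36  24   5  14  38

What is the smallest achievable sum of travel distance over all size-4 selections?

Open {P-α, P-β, P-γ, P-ε}.
  C1→P-γ 8, C2→P-α 4, C3→P-γ 4, C4→P-β 5, C5→P-ε 13  ⇒ total 34.
Compare {P-α, P-γ, P-δ, P-ε}: total 35.
Compare {P-α, P-γ, P-ε, P-ζ}: total 35.
No size-4 selection does better; minimum is 34.

34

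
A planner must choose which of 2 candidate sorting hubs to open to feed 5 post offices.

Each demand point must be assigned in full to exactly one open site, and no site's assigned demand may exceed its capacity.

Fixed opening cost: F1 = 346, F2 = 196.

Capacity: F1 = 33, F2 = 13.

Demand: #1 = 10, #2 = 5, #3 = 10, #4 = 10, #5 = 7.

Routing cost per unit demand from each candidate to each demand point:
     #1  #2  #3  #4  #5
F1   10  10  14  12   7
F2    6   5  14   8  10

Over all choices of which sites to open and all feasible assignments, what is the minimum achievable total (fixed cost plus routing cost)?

Open {F1, F2}; cheapest assignment that respects the capacities:
  F1 (cap 33, load 32): #2, #3, #4, #5 — cost 5×10 + 10×14 + 10×12 + 7×7 = 359
  F2 (cap 13, load 10): #1 — cost 10×6 = 60
  Shipping 419, fixed 542 → total 961.
  Any other capacity-feasible assignment to {F1, F2} ships for at least 419.
Total demand is 42 and no other set of sites has combined capacity ≥ 42, so {F1, F2} is the only feasible choice of open sites. Minimum: 961.

961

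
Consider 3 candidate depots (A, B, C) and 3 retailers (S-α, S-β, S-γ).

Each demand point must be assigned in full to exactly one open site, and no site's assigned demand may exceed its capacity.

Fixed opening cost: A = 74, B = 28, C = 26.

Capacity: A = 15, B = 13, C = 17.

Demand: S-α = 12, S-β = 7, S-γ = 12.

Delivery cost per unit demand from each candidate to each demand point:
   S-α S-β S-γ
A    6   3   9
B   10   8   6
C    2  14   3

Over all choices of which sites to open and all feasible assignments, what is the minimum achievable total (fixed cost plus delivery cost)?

Open {A, B, C}; cheapest assignment that respects the capacities:
  A (cap 15, load 7): S-β — cost 7×3 = 21
  B (cap 13, load 12): S-γ — cost 12×6 = 72
  C (cap 17, load 12): S-α — cost 12×2 = 24
  Shipping 117, fixed 128 → total 245.
  Any other capacity-feasible assignment to {A, B, C} ships for at least 117.
Total demand is 31; every other set of sites either has combined capacity below 31 or cannot fit the demands without splitting one across sites, so {A, B, C} is the only feasible choice of open sites. Minimum: 245.

245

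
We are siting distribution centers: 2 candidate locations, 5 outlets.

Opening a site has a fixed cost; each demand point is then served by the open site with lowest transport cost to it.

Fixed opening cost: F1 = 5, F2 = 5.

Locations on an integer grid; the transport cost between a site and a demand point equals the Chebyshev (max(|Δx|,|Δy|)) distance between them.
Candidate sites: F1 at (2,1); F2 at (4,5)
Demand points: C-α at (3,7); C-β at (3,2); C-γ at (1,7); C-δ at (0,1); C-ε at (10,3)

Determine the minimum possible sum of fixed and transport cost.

23

Open {F2}: assign each demand point to its cheapest open site.
  C-α→F2 2, C-β→F2 3, C-γ→F2 3, C-δ→F2 4, C-ε→F2 6
  transport cost 18, fixed 5 → total 23.
Compare {F1, F2}: transport cost 14 + fixed 10 = 24.
Compare {F1}: transport cost 23 + fixed 5 = 28.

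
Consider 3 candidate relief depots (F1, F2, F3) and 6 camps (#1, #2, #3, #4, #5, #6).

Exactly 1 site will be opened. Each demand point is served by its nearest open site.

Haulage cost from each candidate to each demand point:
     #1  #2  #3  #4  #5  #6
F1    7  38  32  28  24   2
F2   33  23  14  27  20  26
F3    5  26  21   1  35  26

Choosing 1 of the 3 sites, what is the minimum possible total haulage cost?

Open {F3}.
  #1→F3 5, #2→F3 26, #3→F3 21, #4→F3 1, #5→F3 35, #6→F3 26  ⇒ total 114.
Compare {F1}: total 131.
Compare {F2}: total 143.

114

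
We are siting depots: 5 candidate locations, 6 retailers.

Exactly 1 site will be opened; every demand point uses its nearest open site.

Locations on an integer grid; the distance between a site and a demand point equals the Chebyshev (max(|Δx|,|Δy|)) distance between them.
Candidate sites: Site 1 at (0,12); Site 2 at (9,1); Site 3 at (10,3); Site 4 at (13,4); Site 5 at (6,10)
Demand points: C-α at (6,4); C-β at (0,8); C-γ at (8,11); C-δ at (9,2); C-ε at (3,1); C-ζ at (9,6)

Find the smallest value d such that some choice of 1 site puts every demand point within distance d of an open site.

Open {Site 5}.
  Farthest demand point is C-ε at distance 9 (to Site 5); all others are ≤ 9.
With {Site 2} the worst case is 10.
With {Site 3} the worst case is 10.
No size-1 selection achieves below 9.

9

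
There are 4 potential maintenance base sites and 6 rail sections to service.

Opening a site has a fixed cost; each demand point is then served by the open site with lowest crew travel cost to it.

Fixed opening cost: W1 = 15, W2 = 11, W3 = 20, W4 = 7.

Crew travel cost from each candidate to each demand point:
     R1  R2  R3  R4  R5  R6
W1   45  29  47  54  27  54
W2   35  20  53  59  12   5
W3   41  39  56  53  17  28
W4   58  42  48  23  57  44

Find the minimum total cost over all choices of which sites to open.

161

Open {W2, W4}: assign each demand point to its cheapest open site.
  R1→W2 35, R2→W2 20, R3→W4 48, R4→W4 23, R5→W2 12, R6→W2 5
  crew travel cost 143, fixed 18 → total 161.
Compare {W1, W2, W4}: crew travel cost 142 + fixed 33 = 175.
Compare {W2, W3, W4}: crew travel cost 143 + fixed 38 = 181.
Compare {W2}: crew travel cost 184 + fixed 11 = 195.
All other subsets cost ≥ 175. Minimum total cost: 161.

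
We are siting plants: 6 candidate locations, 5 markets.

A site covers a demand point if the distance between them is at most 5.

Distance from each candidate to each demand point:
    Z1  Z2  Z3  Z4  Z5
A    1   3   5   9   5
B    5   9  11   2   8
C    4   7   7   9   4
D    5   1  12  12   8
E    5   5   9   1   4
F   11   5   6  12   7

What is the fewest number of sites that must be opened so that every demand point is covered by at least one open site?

Coverage sets (demand points within 5 of each site):
  A: {Z1, Z2, Z3, Z5}
  B: {Z1, Z4}
  C: {Z1, Z5}
  D: {Z1, Z2}
  E: {Z1, Z2, Z4, Z5}
  F: {Z2}
No single site covers all 5 demand points.
But {A, B} covers everything, so the minimum is 2.

2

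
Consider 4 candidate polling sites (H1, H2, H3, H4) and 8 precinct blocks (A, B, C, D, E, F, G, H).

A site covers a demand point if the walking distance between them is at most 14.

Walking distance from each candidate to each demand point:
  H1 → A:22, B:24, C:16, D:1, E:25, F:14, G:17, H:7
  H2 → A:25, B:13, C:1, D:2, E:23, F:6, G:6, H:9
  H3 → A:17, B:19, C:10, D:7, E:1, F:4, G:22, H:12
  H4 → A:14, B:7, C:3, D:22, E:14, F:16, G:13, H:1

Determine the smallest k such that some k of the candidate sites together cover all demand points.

Coverage sets (demand points within 14 of each site):
  H1: {D, F, H}
  H2: {B, C, D, F, G, H}
  H3: {C, D, E, F, H}
  H4: {A, B, C, E, G, H}
No single site covers all 8 demand points.
But {H1, H4} covers everything, so the minimum is 2.

2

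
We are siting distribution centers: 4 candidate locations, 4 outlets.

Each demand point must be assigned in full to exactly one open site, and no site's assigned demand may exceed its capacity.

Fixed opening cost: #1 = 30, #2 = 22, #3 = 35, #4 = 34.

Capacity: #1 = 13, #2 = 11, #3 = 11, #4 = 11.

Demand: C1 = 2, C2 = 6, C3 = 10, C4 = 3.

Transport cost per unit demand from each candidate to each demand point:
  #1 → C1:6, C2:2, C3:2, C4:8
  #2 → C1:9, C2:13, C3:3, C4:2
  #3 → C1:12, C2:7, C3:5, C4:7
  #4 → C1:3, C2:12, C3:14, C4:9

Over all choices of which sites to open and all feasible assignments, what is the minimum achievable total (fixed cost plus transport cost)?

Open {#1, #2}; cheapest assignment that respects the capacities:
  #1 (cap 13, load 11): C1, C2, C4 — cost 2×6 + 6×2 + 3×8 = 48
  #2 (cap 11, load 10): C3 — cost 10×3 = 30
  Shipping 78, fixed 52 → total 130.
  Any other capacity-feasible assignment to {#1, #2} ships for at least 78.
Compare {#1, #2, #4}: its best feasible assignment gives total 158.
Compare {#1, #3}: its best feasible assignment gives total 160.
Every other set of open sites that can feasibly serve all demand totals ≥ 158 even under its best assignment. Minimum: 130.

130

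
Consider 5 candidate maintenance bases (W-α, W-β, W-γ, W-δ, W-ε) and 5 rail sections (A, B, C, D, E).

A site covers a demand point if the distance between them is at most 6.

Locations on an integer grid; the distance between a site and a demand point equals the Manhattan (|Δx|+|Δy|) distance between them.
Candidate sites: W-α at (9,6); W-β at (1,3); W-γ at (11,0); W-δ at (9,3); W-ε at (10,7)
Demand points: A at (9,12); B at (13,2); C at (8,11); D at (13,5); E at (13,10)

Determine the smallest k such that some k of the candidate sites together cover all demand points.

Coverage sets (demand points within 6 of each site):
  W-α: {A, C, D}
  W-β: {}
  W-γ: {B}
  W-δ: {B, D}
  W-ε: {A, C, D, E}
No single site covers all 5 demand points.
But {W-γ, W-ε} covers everything, so the minimum is 2.

2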